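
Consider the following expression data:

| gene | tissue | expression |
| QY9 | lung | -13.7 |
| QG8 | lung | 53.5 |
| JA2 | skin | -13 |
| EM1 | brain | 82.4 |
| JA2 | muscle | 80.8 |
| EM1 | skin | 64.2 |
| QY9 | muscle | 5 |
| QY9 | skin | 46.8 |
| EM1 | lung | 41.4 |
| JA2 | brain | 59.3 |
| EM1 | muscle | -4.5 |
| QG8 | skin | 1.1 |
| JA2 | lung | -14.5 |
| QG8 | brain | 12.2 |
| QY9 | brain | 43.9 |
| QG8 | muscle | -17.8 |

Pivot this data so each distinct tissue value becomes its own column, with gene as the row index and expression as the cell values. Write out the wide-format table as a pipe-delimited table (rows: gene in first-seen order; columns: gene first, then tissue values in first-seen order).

| gene | lung | skin | brain | muscle |
| QY9 | -13.7 | 46.8 | 43.9 | 5 |
| QG8 | 53.5 | 1.1 | 12.2 | -17.8 |
| JA2 | -14.5 | -13 | 59.3 | 80.8 |
| EM1 | 41.4 | 64.2 | 82.4 | -4.5 |

Columns: gene plus the 4 distinct tissue values (lung, skin, brain, muscle).
For example, row QY9 column lung takes expression=-13.7 from the long row (QY9, lung).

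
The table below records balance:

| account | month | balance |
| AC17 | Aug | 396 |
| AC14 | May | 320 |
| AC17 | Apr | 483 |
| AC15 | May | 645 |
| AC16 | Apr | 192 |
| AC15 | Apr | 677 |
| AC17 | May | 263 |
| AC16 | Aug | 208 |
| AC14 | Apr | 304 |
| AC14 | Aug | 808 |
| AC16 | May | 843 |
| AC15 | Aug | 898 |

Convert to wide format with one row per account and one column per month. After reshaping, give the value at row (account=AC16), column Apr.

192

Wide layout: rows indexed by account, columns are the 3 distinct month values (Aug, May, Apr).
Cell (account=AC16, month=Apr) draws from the long row where account=AC16 and month=Apr, which has balance=192.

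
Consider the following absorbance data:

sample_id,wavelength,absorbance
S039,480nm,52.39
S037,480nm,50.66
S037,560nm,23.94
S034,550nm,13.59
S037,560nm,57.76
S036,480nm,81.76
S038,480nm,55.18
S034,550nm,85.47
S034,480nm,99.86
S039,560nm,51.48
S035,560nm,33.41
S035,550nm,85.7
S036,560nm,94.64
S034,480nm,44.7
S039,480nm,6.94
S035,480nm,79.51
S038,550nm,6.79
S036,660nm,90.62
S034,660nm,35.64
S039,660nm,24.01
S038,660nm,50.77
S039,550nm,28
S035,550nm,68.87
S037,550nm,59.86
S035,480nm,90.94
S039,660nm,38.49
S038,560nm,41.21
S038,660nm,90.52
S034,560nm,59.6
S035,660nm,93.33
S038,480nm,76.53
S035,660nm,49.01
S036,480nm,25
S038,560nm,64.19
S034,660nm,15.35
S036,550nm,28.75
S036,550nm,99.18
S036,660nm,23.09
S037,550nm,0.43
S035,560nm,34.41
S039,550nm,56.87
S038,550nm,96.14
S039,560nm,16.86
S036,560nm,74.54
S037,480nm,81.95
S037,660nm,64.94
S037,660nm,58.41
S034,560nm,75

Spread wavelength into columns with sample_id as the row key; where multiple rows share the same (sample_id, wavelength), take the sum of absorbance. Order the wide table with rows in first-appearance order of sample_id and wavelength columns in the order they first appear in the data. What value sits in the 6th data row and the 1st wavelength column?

170.45

With rows in first-appearance order of sample_id, row 6 is sample_id=S035. wavelength columns in first-appearance order: 480nm, 560nm, 550nm, 660nm; column 1 is 480nm.
Long rows with sample_id=S035, wavelength=480nm: 79.51 + 90.94 = 170.45.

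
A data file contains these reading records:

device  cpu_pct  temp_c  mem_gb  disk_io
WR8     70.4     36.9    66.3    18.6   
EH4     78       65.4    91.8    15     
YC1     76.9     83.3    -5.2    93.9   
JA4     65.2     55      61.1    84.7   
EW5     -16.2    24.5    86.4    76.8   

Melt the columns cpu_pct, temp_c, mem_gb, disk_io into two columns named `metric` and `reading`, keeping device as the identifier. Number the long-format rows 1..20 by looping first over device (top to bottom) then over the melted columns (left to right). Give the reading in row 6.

65.4

20 rows total (5 × 4). Row 6: index ⌊(6-1)/4⌋ = 1 into device → EH4; (6-1) mod 4 = 1 into the melted columns → temp_c.
So row 6 is (EH4, temp_c, 65.4); reading = 65.4.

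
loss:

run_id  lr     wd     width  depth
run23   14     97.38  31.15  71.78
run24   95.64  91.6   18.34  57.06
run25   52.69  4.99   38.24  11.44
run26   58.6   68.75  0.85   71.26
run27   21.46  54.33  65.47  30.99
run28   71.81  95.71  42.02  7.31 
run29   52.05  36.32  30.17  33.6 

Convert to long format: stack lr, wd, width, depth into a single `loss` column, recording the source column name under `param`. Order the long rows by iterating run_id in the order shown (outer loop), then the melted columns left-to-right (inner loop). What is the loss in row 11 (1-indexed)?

28 rows total (7 × 4). Row 11: index ⌊(11-1)/4⌋ = 2 into run_id → run25; (11-1) mod 4 = 2 into the melted columns → width.
So row 11 is (run25, width, 38.24); loss = 38.24.

38.24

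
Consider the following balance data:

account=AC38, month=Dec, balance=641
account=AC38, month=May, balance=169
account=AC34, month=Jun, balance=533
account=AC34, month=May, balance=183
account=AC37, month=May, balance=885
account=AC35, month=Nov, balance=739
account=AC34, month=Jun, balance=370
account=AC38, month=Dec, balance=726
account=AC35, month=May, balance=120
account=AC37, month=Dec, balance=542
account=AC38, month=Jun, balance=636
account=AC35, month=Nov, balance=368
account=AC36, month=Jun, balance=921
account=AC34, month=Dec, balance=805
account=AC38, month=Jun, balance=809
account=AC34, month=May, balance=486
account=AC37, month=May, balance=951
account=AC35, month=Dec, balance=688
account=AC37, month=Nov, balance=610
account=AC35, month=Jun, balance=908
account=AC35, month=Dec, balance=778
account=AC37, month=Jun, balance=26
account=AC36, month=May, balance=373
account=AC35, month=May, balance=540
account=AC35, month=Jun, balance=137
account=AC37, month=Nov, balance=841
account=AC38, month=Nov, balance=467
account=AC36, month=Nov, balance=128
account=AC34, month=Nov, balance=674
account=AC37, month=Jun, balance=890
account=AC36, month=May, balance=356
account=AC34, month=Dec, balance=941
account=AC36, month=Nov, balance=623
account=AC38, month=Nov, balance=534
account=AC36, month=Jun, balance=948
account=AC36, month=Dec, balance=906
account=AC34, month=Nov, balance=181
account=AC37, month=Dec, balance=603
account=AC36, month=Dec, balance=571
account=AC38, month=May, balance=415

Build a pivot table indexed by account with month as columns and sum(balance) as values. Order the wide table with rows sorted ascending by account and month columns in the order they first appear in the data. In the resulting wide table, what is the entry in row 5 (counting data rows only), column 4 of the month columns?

1001

With rows sorted ascending by account, row 5 is account=AC38. month columns in first-appearance order: Dec, May, Jun, Nov; column 4 is Nov.
Long rows with account=AC38, month=Nov: 467 + 534 = 1001.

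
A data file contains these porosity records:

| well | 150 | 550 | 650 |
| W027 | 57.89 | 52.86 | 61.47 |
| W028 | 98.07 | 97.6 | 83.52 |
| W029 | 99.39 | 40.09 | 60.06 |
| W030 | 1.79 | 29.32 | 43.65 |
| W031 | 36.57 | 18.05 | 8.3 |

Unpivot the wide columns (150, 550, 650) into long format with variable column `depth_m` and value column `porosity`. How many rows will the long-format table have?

15

5 well values × 3 melted columns = 15 rows.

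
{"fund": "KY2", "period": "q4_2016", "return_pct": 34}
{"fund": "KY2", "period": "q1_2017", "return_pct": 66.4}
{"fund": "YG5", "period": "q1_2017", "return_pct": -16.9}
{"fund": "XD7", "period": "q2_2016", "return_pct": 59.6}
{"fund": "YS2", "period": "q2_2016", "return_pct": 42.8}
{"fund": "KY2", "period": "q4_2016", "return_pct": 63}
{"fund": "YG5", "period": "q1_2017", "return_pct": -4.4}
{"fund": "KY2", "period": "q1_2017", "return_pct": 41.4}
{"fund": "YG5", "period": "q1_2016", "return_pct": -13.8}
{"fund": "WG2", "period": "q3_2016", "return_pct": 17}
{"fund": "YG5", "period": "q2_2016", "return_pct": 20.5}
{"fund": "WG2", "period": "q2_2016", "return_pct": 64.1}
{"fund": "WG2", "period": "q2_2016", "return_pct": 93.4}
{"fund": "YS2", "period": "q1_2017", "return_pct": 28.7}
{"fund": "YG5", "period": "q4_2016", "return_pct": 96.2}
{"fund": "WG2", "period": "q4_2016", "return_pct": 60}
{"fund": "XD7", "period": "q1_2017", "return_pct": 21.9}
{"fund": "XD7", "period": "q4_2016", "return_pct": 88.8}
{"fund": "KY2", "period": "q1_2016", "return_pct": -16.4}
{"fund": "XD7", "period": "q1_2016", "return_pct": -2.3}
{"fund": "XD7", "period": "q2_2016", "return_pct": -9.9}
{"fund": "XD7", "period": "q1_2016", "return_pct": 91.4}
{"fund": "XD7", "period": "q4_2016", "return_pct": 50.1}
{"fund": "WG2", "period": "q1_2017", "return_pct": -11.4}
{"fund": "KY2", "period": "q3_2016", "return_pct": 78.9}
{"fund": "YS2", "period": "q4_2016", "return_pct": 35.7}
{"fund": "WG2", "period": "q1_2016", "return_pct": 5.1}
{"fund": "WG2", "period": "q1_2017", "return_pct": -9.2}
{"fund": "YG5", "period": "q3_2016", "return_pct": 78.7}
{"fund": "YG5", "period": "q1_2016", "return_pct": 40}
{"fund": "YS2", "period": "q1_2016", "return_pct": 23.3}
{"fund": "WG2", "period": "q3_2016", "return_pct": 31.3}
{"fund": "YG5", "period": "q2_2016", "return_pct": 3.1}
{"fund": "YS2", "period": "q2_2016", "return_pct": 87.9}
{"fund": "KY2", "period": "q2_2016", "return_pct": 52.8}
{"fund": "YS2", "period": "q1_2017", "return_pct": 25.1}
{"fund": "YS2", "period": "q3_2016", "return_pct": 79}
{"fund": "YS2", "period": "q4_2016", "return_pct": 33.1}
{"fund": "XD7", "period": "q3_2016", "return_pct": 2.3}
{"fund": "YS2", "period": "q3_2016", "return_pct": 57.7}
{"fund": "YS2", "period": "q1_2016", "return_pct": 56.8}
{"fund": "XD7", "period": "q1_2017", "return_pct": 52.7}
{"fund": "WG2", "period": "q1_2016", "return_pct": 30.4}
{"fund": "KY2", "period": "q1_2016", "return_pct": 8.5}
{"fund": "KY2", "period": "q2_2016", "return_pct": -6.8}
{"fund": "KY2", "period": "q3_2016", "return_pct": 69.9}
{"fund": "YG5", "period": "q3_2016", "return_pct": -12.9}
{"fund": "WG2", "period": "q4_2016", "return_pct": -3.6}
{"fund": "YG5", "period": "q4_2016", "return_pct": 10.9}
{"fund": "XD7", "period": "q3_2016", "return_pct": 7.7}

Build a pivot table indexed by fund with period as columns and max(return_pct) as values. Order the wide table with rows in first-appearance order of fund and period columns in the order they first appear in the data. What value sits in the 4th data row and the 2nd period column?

With rows in first-appearance order of fund, row 4 is fund=YS2. period columns in first-appearance order: q4_2016, q1_2017, q2_2016, q1_2016, q3_2016; column 2 is q1_2017.
Long rows with fund=YS2, period=q1_2017: max(28.7, 25.1) = 28.7.

28.7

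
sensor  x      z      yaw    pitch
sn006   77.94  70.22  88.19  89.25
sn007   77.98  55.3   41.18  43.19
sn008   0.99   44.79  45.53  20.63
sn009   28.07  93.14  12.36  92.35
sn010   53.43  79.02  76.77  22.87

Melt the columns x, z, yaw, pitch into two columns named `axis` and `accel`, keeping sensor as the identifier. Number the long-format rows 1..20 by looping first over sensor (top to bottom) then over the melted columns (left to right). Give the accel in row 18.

79.02

20 rows total (5 × 4). Row 18: index ⌊(18-1)/4⌋ = 4 into sensor → sn010; (18-1) mod 4 = 1 into the melted columns → z.
So row 18 is (sn010, z, 79.02); accel = 79.02.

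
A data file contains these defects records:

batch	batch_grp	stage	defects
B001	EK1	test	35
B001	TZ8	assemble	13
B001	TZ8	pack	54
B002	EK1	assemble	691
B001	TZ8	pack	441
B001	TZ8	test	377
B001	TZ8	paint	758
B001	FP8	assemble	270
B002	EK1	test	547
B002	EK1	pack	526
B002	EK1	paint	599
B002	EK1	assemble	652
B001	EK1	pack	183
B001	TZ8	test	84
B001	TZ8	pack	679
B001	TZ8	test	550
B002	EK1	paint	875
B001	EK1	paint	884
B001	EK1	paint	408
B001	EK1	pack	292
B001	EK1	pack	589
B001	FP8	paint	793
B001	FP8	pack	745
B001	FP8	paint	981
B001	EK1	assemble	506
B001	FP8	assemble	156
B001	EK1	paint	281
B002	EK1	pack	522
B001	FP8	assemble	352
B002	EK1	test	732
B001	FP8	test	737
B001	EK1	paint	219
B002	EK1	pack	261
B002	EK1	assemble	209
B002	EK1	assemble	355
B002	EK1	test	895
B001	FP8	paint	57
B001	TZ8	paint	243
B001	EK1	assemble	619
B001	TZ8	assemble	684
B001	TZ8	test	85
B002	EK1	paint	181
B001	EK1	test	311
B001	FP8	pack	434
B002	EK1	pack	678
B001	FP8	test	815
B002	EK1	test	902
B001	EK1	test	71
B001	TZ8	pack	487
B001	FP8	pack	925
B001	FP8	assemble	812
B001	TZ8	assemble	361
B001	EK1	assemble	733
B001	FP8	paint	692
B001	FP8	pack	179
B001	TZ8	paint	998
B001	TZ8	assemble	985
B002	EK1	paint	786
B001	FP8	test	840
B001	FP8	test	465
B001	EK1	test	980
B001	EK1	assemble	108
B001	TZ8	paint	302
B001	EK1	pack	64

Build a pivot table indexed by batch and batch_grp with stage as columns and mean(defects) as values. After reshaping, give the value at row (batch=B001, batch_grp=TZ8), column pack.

Rows with batch=B001, batch_grp=TZ8 and stage=pack: defects values are 54, 441, 679, 487.
(54 + 441 + 679 + 487) / 4 = 415.25.

415.25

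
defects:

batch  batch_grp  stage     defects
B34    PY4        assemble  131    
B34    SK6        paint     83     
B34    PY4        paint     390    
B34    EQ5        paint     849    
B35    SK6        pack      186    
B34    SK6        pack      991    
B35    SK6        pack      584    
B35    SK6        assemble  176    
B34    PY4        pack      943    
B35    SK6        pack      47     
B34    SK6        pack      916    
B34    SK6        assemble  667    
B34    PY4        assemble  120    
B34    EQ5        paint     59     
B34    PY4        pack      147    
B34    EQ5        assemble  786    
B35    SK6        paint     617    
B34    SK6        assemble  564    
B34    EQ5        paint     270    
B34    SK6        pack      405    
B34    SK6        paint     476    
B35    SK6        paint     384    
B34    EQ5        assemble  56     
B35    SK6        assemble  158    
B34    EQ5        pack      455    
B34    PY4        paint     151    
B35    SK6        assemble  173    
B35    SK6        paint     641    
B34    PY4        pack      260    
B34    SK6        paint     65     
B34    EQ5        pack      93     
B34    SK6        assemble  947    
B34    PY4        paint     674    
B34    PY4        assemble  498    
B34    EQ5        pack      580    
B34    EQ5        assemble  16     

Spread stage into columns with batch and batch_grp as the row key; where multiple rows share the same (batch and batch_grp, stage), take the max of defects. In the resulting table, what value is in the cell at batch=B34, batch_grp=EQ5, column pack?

580

Rows with batch=B34, batch_grp=EQ5 and stage=pack: defects values are 455, 93, 580.
max(455, 93, 580) = 580.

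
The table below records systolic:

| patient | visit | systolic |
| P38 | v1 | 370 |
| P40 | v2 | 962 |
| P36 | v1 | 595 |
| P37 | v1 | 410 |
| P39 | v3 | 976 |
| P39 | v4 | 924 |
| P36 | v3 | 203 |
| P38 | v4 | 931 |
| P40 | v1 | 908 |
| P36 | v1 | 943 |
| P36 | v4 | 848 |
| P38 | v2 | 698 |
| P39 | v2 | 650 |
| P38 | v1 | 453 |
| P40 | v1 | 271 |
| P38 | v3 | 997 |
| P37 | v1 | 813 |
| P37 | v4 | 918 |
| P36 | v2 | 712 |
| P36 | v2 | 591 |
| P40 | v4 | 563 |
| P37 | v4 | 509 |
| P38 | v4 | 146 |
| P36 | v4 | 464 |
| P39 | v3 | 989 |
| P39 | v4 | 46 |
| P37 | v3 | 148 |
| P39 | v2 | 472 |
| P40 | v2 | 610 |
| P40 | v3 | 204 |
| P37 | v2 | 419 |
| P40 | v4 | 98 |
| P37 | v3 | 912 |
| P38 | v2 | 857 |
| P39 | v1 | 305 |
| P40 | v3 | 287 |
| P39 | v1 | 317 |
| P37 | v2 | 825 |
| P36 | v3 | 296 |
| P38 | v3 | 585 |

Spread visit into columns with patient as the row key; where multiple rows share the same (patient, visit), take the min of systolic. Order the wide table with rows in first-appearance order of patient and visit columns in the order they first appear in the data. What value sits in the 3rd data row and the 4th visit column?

With rows in first-appearance order of patient, row 3 is patient=P36. visit columns in first-appearance order: v1, v2, v3, v4; column 4 is v4.
Long rows with patient=P36, visit=v4: min(848, 464) = 464.

464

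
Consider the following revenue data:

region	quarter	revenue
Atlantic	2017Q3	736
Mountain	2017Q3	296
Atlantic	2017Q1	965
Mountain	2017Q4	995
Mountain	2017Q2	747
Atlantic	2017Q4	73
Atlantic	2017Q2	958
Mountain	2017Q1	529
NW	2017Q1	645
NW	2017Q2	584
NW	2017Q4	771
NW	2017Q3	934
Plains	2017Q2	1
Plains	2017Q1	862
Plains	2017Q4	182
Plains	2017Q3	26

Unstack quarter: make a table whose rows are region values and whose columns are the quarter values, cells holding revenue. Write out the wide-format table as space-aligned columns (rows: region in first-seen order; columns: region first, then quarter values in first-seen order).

Columns: region plus the 4 distinct quarter values (2017Q3, 2017Q1, 2017Q4, 2017Q2).
For example, row Atlantic column 2017Q3 takes revenue=736 from the long row (Atlantic, 2017Q3).

region    2017Q3  2017Q1  2017Q4  2017Q2
Atlantic  736     965     73      958   
Mountain  296     529     995     747   
NW        934     645     771     584   
Plains    26      862     182     1     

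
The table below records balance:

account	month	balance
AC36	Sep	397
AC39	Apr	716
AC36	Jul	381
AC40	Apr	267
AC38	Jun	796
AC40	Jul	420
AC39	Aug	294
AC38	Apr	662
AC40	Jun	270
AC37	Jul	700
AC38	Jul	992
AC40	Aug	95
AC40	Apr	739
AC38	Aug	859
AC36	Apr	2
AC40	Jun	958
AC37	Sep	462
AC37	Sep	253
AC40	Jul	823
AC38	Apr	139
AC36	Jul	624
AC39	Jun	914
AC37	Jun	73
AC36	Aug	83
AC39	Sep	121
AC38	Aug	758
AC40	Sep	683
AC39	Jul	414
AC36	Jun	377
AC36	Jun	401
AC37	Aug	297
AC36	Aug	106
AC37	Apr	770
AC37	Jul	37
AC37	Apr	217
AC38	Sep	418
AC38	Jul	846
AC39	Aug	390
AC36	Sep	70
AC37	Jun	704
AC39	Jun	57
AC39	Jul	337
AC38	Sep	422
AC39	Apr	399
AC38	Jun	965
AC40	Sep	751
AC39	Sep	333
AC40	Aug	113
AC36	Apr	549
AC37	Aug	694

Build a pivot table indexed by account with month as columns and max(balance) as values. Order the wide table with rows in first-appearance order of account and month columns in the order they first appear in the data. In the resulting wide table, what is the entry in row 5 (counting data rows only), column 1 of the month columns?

With rows in first-appearance order of account, row 5 is account=AC37. month columns in first-appearance order: Sep, Apr, Jul, Jun, Aug; column 1 is Sep.
Long rows with account=AC37, month=Sep: max(462, 253) = 462.

462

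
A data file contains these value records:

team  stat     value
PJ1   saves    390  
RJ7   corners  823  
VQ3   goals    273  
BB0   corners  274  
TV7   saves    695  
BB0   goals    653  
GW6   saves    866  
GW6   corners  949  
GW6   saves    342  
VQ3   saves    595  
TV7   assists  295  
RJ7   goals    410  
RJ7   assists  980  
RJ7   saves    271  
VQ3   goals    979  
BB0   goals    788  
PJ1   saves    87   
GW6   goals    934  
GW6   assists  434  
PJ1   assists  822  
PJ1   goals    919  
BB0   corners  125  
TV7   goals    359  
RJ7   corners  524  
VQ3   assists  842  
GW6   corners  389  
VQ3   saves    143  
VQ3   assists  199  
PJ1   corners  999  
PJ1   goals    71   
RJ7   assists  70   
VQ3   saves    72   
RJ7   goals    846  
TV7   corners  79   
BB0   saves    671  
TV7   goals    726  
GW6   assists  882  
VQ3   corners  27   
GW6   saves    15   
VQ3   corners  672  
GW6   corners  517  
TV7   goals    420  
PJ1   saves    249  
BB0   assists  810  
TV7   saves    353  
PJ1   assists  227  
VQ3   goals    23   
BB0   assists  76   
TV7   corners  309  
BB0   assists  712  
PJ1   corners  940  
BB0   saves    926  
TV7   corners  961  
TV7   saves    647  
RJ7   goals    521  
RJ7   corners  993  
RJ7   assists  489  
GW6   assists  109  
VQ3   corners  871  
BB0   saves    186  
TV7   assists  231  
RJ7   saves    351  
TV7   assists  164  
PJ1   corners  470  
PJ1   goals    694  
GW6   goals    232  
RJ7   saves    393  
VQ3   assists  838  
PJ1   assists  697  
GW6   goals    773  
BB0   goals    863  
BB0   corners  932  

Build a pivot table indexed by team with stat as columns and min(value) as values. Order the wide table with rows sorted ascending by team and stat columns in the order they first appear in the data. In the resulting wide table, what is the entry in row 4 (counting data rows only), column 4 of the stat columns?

70

With rows sorted ascending by team, row 4 is team=RJ7. stat columns in first-appearance order: saves, corners, goals, assists; column 4 is assists.
Long rows with team=RJ7, stat=assists: min(980, 70, 489) = 70.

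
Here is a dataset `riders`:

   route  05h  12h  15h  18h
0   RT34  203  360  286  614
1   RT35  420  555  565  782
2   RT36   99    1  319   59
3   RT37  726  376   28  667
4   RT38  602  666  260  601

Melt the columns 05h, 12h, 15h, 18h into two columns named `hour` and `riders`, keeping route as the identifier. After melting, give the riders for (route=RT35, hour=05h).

Unpivoting turns each (route, wide-column) pair into one long row.
The wide cell at row RT35, column 05h holds 420, so the long row (RT35, 05h) has riders=420.

420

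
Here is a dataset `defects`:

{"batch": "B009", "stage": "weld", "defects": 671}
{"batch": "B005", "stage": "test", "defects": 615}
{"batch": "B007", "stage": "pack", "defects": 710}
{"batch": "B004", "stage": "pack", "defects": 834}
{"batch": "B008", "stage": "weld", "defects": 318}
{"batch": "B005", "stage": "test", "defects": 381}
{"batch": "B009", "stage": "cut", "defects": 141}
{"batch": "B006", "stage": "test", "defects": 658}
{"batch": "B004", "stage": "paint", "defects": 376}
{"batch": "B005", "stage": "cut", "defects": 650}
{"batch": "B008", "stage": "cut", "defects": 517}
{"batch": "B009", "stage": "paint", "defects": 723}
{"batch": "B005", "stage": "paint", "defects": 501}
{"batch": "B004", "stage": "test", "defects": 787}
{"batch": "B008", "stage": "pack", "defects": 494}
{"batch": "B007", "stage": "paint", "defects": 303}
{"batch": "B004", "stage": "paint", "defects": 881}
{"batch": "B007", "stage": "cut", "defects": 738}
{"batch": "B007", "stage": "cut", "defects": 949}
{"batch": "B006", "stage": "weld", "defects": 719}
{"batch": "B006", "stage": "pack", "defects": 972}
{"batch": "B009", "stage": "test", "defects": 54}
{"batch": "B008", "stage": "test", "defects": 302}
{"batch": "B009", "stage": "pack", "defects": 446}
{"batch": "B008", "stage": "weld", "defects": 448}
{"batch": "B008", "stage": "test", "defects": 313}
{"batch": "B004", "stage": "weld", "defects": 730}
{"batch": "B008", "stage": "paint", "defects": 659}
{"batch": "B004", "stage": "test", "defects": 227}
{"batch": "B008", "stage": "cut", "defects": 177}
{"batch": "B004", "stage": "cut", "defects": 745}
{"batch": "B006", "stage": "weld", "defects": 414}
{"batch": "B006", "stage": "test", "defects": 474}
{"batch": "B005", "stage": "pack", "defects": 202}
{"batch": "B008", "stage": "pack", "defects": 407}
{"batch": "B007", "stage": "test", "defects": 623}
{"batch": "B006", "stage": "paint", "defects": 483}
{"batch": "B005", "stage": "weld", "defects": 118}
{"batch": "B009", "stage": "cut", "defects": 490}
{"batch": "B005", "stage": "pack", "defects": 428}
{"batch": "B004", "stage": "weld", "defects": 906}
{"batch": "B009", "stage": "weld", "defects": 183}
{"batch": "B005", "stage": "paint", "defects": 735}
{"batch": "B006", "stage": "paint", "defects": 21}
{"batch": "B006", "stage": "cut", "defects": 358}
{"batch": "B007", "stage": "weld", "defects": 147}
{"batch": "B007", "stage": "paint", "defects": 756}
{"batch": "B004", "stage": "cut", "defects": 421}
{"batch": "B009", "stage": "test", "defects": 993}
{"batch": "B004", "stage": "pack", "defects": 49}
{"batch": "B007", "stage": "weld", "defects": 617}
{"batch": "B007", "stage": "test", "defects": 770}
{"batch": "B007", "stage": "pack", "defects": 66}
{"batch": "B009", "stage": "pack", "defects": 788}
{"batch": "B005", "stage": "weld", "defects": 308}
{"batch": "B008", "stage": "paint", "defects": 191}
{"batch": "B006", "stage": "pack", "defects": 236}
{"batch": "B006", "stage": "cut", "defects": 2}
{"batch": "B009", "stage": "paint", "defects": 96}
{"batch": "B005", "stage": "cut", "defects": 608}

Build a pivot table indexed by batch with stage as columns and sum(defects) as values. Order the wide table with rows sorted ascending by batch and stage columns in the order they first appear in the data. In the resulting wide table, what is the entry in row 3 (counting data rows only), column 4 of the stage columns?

360

With rows sorted ascending by batch, row 3 is batch=B006. stage columns in first-appearance order: weld, test, pack, cut, paint; column 4 is cut.
Long rows with batch=B006, stage=cut: 358 + 2 = 360.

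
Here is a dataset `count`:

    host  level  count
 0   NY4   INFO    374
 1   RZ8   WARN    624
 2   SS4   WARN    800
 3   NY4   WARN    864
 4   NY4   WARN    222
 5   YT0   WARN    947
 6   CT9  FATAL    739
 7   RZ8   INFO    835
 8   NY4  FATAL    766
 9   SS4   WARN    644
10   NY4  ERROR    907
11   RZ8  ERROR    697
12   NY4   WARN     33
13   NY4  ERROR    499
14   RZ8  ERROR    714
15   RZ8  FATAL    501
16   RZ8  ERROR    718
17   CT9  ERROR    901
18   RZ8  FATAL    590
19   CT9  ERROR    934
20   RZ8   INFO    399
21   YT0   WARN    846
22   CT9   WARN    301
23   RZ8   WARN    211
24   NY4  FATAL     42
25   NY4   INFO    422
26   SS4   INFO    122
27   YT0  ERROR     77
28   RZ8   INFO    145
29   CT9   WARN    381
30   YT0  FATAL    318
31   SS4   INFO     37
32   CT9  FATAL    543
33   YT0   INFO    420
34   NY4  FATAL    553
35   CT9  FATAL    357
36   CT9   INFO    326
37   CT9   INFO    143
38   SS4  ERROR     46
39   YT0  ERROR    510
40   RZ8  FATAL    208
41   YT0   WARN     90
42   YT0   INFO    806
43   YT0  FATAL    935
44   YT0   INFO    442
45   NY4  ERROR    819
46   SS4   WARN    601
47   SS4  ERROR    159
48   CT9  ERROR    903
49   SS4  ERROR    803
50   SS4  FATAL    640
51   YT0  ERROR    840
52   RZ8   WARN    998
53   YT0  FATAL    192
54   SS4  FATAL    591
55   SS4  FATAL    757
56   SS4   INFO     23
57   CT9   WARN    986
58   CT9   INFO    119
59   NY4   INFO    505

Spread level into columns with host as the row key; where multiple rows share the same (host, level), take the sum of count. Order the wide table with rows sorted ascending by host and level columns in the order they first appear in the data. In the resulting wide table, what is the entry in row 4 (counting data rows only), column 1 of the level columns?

With rows sorted ascending by host, row 4 is host=SS4. level columns in first-appearance order: INFO, WARN, FATAL, ERROR; column 1 is INFO.
Long rows with host=SS4, level=INFO: 122 + 37 + 23 = 182.

182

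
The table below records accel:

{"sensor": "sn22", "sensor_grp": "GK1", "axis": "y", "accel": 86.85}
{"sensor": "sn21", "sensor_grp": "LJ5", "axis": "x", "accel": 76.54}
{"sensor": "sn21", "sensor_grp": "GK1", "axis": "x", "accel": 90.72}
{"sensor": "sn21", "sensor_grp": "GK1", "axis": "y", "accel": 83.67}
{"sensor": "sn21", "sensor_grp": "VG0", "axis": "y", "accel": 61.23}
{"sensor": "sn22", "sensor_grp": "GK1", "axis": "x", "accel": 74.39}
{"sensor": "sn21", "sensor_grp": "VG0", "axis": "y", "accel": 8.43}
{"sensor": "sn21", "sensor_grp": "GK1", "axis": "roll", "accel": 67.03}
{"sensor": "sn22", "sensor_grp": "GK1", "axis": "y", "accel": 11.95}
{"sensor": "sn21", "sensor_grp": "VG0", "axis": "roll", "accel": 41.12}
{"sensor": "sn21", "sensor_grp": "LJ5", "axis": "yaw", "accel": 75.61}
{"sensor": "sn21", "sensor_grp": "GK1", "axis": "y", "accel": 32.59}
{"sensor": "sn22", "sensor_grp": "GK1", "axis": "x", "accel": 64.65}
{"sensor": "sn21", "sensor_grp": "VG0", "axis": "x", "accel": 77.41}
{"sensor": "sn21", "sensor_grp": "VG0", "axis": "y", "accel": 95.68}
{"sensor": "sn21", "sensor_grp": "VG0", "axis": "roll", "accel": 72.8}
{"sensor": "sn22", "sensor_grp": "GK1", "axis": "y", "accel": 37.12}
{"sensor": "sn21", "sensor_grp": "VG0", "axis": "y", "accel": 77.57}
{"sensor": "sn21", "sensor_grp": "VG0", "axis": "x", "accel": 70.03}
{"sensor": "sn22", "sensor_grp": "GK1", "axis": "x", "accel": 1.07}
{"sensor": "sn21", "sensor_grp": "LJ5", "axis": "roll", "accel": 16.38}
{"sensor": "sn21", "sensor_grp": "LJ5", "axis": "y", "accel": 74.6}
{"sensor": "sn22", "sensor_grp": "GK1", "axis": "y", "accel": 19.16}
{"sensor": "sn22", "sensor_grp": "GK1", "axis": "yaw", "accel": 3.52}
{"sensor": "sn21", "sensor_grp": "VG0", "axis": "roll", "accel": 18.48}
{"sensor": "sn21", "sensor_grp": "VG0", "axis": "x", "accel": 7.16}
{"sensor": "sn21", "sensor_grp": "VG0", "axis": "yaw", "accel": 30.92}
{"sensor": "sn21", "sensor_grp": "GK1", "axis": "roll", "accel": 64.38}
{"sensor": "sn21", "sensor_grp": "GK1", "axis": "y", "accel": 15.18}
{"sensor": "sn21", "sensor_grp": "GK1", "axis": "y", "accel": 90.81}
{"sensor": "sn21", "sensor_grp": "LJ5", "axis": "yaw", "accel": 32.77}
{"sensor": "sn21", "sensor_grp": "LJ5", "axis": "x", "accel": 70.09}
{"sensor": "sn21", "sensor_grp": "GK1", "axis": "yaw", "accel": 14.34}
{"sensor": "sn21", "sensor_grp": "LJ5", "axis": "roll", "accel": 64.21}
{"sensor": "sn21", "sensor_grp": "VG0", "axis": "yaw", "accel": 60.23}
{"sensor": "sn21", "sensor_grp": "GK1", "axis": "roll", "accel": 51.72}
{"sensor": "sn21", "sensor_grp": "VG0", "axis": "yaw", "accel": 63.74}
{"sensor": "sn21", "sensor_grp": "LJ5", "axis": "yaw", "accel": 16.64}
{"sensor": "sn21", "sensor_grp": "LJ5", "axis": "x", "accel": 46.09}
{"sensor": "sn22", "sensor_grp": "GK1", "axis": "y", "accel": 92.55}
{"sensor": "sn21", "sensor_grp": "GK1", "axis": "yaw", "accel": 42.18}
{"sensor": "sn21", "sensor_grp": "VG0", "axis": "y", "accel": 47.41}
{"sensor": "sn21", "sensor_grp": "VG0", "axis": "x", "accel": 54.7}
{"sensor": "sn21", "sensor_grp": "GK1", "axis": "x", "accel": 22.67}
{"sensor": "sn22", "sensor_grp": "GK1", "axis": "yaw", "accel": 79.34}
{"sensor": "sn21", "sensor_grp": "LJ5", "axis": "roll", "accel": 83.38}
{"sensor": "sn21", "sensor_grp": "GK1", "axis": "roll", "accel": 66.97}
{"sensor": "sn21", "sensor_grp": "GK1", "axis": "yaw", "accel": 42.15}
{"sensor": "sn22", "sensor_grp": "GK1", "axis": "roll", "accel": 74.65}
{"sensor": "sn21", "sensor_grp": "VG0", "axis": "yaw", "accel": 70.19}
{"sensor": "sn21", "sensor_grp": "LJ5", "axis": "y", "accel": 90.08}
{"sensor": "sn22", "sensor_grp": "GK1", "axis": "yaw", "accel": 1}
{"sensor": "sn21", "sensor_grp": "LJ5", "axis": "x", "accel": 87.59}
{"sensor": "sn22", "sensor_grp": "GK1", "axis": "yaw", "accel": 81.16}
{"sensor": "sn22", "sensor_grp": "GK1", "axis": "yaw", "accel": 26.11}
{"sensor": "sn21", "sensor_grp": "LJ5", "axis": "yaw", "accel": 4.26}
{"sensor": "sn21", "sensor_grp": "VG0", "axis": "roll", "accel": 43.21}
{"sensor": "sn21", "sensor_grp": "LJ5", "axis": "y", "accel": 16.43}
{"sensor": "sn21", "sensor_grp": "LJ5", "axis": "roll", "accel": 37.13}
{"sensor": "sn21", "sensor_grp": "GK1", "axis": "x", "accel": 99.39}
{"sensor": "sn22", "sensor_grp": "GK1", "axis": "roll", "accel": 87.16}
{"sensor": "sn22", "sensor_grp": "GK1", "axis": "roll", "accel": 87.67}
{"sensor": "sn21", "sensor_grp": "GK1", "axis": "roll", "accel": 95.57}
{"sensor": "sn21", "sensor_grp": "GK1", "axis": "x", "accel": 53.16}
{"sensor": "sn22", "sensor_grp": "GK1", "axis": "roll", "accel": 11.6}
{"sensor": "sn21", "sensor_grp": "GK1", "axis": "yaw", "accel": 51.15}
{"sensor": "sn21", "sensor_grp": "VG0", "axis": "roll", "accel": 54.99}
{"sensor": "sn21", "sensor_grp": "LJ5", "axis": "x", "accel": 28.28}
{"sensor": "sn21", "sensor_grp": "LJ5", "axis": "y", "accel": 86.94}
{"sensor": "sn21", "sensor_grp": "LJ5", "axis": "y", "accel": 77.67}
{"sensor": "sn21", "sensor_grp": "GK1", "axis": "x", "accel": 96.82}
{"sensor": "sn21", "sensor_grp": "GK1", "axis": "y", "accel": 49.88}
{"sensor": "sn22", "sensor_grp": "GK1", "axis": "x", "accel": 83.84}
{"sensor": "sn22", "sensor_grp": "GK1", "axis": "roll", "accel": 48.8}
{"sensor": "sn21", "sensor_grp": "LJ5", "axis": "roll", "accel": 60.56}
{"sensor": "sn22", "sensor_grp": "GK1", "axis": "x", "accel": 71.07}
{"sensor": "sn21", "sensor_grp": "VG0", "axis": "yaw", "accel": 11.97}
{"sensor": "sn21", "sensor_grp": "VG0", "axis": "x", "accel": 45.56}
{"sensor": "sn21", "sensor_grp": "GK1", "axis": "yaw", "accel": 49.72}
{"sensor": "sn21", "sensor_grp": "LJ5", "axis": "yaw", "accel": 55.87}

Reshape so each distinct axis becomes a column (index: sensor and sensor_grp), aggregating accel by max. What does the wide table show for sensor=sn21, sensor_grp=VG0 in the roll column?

72.8

Rows with sensor=sn21, sensor_grp=VG0 and axis=roll: accel values are 41.12, 72.8, 18.48, 43.21, 54.99.
max(41.12, 72.8, 18.48, 43.21, 54.99) = 72.8.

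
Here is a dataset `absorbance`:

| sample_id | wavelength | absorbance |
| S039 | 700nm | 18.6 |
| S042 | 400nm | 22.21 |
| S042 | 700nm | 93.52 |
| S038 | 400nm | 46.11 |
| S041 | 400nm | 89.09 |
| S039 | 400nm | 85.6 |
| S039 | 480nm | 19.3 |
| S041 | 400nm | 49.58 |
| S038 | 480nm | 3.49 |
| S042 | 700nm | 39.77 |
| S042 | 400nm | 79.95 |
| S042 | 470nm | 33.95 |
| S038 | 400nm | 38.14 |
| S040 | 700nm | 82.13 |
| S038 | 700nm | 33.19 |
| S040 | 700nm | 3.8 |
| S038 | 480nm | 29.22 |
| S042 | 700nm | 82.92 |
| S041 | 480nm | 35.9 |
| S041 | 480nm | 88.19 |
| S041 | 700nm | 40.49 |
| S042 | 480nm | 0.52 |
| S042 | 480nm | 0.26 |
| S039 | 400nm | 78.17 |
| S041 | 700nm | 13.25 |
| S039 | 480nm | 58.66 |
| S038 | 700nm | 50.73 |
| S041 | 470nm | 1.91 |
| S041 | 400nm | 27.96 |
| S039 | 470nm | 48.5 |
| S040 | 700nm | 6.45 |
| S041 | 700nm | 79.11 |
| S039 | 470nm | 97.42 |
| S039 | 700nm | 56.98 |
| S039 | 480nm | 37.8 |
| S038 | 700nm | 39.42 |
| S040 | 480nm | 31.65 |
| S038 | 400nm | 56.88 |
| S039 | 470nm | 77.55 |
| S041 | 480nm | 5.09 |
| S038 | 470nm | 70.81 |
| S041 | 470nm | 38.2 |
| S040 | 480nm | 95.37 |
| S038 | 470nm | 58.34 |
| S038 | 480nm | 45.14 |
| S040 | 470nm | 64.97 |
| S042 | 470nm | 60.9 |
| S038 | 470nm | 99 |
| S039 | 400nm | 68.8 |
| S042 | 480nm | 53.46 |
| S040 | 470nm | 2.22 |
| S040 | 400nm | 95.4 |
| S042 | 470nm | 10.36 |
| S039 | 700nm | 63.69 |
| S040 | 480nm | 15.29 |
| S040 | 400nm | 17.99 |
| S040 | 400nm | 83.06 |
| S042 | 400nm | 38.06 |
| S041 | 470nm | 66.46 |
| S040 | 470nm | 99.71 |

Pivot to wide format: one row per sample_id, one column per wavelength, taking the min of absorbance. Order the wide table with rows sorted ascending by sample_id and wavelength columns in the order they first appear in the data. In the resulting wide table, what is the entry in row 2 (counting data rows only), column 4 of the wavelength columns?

With rows sorted ascending by sample_id, row 2 is sample_id=S039. wavelength columns in first-appearance order: 700nm, 400nm, 480nm, 470nm; column 4 is 470nm.
Long rows with sample_id=S039, wavelength=470nm: min(48.5, 97.42, 77.55) = 48.5.

48.5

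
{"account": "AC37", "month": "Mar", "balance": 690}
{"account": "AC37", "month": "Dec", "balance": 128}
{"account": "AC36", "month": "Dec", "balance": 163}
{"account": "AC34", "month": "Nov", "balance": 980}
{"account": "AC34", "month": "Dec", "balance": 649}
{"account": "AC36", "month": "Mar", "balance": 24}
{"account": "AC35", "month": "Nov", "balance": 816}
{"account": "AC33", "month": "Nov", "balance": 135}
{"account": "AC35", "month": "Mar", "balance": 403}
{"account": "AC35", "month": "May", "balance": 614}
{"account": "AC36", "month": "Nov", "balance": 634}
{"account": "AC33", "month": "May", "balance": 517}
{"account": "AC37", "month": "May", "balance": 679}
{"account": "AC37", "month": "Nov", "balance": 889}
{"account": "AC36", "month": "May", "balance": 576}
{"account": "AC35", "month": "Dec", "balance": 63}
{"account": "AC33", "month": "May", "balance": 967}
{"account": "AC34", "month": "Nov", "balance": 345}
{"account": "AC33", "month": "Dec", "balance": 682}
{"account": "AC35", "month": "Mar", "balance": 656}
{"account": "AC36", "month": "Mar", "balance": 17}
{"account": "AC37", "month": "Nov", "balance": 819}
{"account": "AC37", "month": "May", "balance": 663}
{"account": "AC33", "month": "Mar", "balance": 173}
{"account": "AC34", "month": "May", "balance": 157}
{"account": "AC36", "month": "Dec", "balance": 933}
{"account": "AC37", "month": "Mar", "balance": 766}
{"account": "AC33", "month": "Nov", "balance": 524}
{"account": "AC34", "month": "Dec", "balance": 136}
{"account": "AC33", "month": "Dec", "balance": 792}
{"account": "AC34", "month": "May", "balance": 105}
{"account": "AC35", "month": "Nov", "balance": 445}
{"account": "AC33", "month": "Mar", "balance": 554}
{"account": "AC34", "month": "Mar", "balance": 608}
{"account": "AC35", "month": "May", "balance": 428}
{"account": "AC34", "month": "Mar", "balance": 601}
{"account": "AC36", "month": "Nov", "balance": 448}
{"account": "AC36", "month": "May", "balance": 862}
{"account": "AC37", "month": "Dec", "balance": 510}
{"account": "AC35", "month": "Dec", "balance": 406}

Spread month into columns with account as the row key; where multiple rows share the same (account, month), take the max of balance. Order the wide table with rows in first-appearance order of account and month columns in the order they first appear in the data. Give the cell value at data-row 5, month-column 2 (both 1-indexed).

With rows in first-appearance order of account, row 5 is account=AC33. month columns in first-appearance order: Mar, Dec, Nov, May; column 2 is Dec.
Long rows with account=AC33, month=Dec: max(682, 792) = 792.

792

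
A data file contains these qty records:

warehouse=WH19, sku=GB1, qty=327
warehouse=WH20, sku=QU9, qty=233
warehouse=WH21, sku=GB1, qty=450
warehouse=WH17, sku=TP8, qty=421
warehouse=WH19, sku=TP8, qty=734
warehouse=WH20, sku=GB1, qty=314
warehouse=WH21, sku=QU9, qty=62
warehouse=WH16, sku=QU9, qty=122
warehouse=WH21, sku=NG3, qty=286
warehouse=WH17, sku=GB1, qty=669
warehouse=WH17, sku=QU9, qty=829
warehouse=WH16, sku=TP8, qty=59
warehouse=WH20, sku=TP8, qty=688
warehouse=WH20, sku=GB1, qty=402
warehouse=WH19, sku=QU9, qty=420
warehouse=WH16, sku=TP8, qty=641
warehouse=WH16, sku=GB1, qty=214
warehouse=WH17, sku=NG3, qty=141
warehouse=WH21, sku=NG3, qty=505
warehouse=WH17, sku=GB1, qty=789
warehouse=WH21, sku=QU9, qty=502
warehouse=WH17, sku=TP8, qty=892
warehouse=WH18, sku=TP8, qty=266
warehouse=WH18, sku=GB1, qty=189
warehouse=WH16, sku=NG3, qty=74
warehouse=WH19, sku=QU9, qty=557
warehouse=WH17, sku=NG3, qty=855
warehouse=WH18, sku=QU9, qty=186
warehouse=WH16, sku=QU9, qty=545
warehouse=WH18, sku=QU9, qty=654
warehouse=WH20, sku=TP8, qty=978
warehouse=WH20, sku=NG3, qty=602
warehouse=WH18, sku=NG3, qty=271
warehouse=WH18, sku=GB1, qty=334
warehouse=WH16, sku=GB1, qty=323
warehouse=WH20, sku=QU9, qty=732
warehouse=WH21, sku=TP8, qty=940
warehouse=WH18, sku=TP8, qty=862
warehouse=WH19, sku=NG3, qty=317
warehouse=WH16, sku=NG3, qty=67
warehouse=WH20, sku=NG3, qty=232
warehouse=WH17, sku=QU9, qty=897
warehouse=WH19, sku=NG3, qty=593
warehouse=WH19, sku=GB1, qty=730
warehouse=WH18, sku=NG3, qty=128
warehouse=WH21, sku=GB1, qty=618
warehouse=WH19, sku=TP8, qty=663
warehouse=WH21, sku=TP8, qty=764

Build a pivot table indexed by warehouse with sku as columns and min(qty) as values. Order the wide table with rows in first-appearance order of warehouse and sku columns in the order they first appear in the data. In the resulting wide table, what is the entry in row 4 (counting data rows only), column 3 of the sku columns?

With rows in first-appearance order of warehouse, row 4 is warehouse=WH17. sku columns in first-appearance order: GB1, QU9, TP8, NG3; column 3 is TP8.
Long rows with warehouse=WH17, sku=TP8: min(421, 892) = 421.

421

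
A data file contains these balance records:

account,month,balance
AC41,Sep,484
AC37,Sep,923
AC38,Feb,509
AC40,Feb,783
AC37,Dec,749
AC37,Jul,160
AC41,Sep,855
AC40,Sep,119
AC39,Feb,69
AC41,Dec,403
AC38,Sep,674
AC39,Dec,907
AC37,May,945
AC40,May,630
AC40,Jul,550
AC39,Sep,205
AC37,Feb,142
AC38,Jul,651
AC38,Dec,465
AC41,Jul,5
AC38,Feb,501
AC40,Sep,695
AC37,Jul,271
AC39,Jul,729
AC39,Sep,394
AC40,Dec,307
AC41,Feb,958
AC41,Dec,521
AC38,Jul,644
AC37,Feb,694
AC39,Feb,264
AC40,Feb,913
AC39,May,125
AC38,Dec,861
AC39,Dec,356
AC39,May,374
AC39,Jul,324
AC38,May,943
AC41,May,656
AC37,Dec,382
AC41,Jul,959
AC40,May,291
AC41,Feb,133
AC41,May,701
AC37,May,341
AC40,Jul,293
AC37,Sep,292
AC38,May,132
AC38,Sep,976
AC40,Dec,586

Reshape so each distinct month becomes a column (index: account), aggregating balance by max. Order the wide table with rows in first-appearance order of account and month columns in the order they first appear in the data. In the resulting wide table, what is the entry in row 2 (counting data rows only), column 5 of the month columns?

945

With rows in first-appearance order of account, row 2 is account=AC37. month columns in first-appearance order: Sep, Feb, Dec, Jul, May; column 5 is May.
Long rows with account=AC37, month=May: max(945, 341) = 945.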